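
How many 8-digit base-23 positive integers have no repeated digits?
First digit: 22 choices (nonzero). Then descending: 22 × 22 × 21 × 20 × 19 × 18 × 17 × 16 = 18909918720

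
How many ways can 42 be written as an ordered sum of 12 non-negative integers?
C(42+12-1, 12-1) = C(53, 11) = 76223753060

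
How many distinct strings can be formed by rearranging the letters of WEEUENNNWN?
10! / (4! × 2! × 1! × 3!) = 12600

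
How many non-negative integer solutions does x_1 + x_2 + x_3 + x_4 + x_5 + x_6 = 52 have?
C(52+6-1, 6-1) = C(57, 5) = 4187106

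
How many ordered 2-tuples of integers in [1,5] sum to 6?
Coefficient of x^6 in (x + x² + ... + x^5)^2. By inclusion-exclusion on dice exceeding 5: Σ_j (-1)^j C(2,j)·C(6-1-5j, 1) = C(2,0)·C(5,1) = 1·5 = 5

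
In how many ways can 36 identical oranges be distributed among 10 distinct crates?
C(36+10-1, 10-1) = C(45, 9) = 886163135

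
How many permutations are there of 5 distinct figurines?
5! = 120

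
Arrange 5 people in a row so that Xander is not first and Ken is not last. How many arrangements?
By inclusion-exclusion: 5! - 2×(5-1)! + (5-2)! = 120 - 48 + 6 = 78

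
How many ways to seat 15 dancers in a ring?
Circular: fix one position, arrange the rest. (15-1)! = 87178291200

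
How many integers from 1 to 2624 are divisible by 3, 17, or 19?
⌊2624/3⌋+⌊2624/17⌋+⌊2624/19⌋ - ⌊2624/51⌋-⌊2624/57⌋-⌊2624/323⌋ + ⌊2624/969⌋ = 874+154+138 - 51-46-8 + 2 = 1063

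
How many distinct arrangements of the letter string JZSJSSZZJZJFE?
13! / (4! × 1! × 4! × 1! × 3!) = 1801800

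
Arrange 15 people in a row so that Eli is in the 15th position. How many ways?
Fix one position: (15-1)! = 87178291200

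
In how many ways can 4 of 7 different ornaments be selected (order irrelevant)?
C(7,4) = 7!/(4!×3!) = 35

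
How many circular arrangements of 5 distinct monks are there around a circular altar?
Circular: fix one position, arrange the rest. (5-1)! = 24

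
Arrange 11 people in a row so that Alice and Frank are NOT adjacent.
Total - adjacent = 11! - (11-1)!×2 = 39916800 - 7257600 = 32659200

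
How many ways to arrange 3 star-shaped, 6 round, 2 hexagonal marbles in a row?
11! / (3! × 6! × 2!) = 4620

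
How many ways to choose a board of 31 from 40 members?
C(40,31) = 40!/(31!×9!) = 273438880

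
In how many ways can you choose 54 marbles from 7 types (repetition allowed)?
C(54+7-1, 7-1) = C(60, 6) = 50063860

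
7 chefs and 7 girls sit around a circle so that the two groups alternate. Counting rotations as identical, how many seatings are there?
Fix one of the chefs: (7-1)! ways for the remaining chefs, × 7! ways for the girls = 720 × 5040 = 3628800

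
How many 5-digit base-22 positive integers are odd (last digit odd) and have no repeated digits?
Last∈{1,3,5,7,9,11,13,15,17,19,21}. Last=0: 0. Last nonzero: 11×20×P(20,3) = 1504800. Total = 1504800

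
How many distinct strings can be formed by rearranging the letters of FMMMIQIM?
8! / (1! × 1! × 4! × 2!) = 840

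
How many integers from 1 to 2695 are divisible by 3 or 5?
⌊2695/3⌋ + ⌊2695/5⌋ - ⌊2695/15⌋ = 898 + 539 - 179 = 1258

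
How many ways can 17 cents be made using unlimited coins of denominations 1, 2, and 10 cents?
Coefficient of x^17 in 1/(1-x^1) · 1/(1-x^2) · 1/(1-x^10). Case on j = number of 10-cent coins (j = 0..1); remainder r = 17 - 10j is made from {1,2} in ⌊r/2⌋+1 ways. r = 17, 7 → 9 + 4 = 13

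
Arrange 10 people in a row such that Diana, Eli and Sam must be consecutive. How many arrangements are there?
Treat the 3 as one block: (10-3+1)! × 3! = 40320 × 6 = 241920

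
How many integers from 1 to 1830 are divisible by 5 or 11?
⌊1830/5⌋ + ⌊1830/11⌋ - ⌊1830/55⌋ = 366 + 166 - 33 = 499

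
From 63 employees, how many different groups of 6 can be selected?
C(63,6) = 63!/(6!×57!) = 67945521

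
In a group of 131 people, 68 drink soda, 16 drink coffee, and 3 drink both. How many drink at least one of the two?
|A∪B| = |A| + |B| - |A∩B| = 68 + 16 - 3 = 81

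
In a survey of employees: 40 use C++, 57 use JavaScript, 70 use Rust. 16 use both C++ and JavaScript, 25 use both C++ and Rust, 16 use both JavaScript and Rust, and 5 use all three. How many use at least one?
|A∪B∪C| = 40+57+70-16-25-16+5 = 115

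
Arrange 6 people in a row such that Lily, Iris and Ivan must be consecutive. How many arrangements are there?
Treat the 3 as one block: (6-3+1)! × 3! = 24 × 6 = 144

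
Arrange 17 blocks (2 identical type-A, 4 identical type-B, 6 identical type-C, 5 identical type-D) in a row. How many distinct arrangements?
17! / (2! × 4! × 6! × 5!) = 85765680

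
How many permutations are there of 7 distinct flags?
7! = 5040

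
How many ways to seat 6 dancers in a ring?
Circular: fix one position, arrange the rest. (6-1)! = 120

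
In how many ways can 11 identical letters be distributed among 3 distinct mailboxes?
C(11+3-1, 3-1) = C(13, 2) = 78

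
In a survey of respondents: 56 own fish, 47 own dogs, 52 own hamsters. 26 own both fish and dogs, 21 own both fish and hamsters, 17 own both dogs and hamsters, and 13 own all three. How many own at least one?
|A∪B∪C| = 56+47+52-26-21-17+13 = 104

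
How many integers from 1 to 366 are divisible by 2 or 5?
⌊366/2⌋ + ⌊366/5⌋ - ⌊366/10⌋ = 183 + 73 - 36 = 220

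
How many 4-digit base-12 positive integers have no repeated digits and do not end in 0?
Last digit: 11 nonzero choices. First digit: 10 (nonzero, ≠last). Middle 2: P(10,2) = 90. Total = 9900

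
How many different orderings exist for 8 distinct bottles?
8! = 40320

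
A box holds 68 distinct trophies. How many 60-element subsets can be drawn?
C(68,60) = 68!/(60!×8!) = 7392009768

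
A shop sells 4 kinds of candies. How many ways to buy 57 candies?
C(57+4-1, 4-1) = C(60, 3) = 34220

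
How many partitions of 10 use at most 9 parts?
By conjugation, equals partitions of 10 into parts ≤ 9. Let r_j(i) = number of partitions of i into parts ≤ j, for i = 0..10. r_1(i) = 1 for all i; r_j(i) = r_{j-1}(i) + r_j(i-j). Rows j = 2..9: ≤2: 1 1 2 2 3 3 4 4 5 5 6; ≤3: 1 1 2 3 4 5 7 8 10 12 14; ≤4: 1 1 2 3 5 6 9 11 15 18 23; ≤5: 1 1 2 3 5 7 10 13 18 23 30; ≤6: 1 1 2 3 5 7 11 14 20 26 35; ≤7: 1 1 2 3 5 7 11 15 21 28 38; ≤8: 1 1 2 3 5 7 11 15 22 29 40; ≤9: 1 1 2 3 5 7 11 15 22 30 41. r_9(10) = 41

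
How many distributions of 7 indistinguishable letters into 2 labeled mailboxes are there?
C(7+2-1, 2-1) = C(8, 1) = 8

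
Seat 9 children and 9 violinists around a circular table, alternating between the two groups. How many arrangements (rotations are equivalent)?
Fix one of the children: (9-1)! ways for the remaining children, × 9! ways for the violinists = 40320 × 362880 = 14631321600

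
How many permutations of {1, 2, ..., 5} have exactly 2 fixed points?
Choose the 2 fixed points C(5,2) = 10, derange the rest: !3 = Σ_{j=0}^{3} (-1)^j·3!/j! = 6 - 6 + 3 - 1 = 2. Product = 10 × 2 = 20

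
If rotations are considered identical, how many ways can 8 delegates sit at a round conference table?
Circular: fix one position, arrange the rest. (8-1)! = 5040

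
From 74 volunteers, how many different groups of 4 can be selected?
C(74,4) = 74!/(4!×70!) = 1150626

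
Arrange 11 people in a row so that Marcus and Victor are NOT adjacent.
Total - adjacent = 11! - (11-1)!×2 = 39916800 - 7257600 = 32659200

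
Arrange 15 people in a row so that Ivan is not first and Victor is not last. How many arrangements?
By inclusion-exclusion: 15! - 2×(15-1)! + (15-2)! = 1307674368000 - 174356582400 + 6227020800 = 1139544806400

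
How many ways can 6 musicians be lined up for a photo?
6! = 720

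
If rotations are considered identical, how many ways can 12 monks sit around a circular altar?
Circular: fix one position, arrange the rest. (12-1)! = 39916800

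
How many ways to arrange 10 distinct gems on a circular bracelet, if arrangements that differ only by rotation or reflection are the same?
(10-1)!/2 = 362880/2 = 181440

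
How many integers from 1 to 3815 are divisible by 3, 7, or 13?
⌊3815/3⌋+⌊3815/7⌋+⌊3815/13⌋ - ⌊3815/21⌋-⌊3815/39⌋-⌊3815/91⌋ + ⌊3815/273⌋ = 1271+545+293 - 181-97-41 + 13 = 1803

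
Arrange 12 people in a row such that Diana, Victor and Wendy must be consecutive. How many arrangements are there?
Treat the 3 as one block: (12-3+1)! × 3! = 3628800 × 6 = 21772800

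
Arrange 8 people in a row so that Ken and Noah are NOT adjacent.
Total - adjacent = 8! - (8-1)!×2 = 40320 - 10080 = 30240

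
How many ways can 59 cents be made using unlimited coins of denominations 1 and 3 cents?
Coefficient of x^59 in 1/(1-x^1) · 1/(1-x^3). Use j coins of 3 for j = 0..⌊59/3⌋ = 19, the rest in 1s: 19 + 1 = 20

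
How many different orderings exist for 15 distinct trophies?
15! = 1307674368000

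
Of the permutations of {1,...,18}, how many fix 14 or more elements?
Exactly j fixed points: C(18,j)·!(18-j); sum over j ≥ 14 (derangement numbers via !m = (m-1)·(!(m-1) + !(m-2)): !0..!4 = 1, 0, 1, 2, 9). Σ_{j=14}^{18} C(18,j)·!(18-j) = C(18,14)·!4 + C(18,15)·!3 + C(18,16)·!2 + C(18,17)·!1 + C(18,18)·!0 = 3060·9 + 816·2 + 153·1 + 18·0 + 1·1 = 29326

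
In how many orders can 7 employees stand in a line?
7! = 5040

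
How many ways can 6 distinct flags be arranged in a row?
6! = 720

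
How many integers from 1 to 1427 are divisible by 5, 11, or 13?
⌊1427/5⌋+⌊1427/11⌋+⌊1427/13⌋ - ⌊1427/55⌋-⌊1427/65⌋-⌊1427/143⌋ + ⌊1427/715⌋ = 285+129+109 - 25-21-9 + 1 = 469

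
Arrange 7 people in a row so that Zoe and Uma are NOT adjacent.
Total - adjacent = 7! - (7-1)!×2 = 5040 - 1440 = 3600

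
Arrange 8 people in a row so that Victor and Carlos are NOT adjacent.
Total - adjacent = 8! - (8-1)!×2 = 40320 - 10080 = 30240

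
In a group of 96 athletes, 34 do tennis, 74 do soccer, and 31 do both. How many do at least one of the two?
|A∪B| = |A| + |B| - |A∩B| = 34 + 74 - 31 = 77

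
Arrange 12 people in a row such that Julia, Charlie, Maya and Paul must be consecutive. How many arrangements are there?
Treat the 4 as one block: (12-4+1)! × 4! = 362880 × 24 = 8709120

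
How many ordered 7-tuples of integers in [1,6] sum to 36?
Coefficient of x^36 in (x + x² + ... + x^6)^7. By inclusion-exclusion on dice exceeding 6: Σ_j (-1)^j C(7,j)·C(36-1-6j, 6) = C(7,0)·C(35,6) - C(7,1)·C(29,6) + C(7,2)·C(23,6) - C(7,3)·C(17,6) + C(7,4)·C(11,6) = 1·1623160 - 7·475020 + 21·100947 - 35·12376 + 35·462 = 917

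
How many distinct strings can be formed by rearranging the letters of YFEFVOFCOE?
10! / (1! × 1! × 3! × 2! × 2! × 1!) = 151200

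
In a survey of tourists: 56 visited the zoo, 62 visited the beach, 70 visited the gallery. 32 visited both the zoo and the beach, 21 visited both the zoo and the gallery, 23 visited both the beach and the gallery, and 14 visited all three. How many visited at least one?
|A∪B∪C| = 56+62+70-32-21-23+14 = 126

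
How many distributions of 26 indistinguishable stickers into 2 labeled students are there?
C(26+2-1, 2-1) = C(27, 1) = 27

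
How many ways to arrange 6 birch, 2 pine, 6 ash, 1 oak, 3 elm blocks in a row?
18! / (6! × 2! × 6! × 1! × 3!) = 1029188160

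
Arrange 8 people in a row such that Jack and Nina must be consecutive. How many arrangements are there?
Treat the 2 as one block: (8-2+1)! × 2! = 5040 × 2 = 10080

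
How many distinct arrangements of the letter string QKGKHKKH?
8! / (1! × 2! × 1! × 4!) = 840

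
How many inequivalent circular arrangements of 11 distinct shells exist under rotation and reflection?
(11-1)!/2 = 3628800/2 = 1814400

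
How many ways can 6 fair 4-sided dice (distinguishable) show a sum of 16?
Coefficient of x^16 in (x + x² + ... + x^4)^6. By inclusion-exclusion on dice exceeding 4: Σ_j (-1)^j C(6,j)·C(16-1-4j, 5) = C(6,0)·C(15,5) - C(6,1)·C(11,5) + C(6,2)·C(7,5) = 1·3003 - 6·462 + 15·21 = 546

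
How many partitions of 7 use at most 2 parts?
By conjugation, equals partitions of 7 into parts ≤ 2. Let r_j(i) = number of partitions of i into parts ≤ j, for i = 0..7. r_1(i) = 1 for all i; r_j(i) = r_{j-1}(i) + r_j(i-j). Rows j = 2..2: ≤2: 1 1 2 2 3 3 4 4. r_2(7) = 4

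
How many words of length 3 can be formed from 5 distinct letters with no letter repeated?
P(5,3) = 5!/(5-3)! = 60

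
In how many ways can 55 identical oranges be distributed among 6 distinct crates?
C(55+6-1, 6-1) = C(60, 5) = 5461512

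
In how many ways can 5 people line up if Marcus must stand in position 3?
Fix one position: (5-1)! = 24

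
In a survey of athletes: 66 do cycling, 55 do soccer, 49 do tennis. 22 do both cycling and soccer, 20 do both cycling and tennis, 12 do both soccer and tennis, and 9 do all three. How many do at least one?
|A∪B∪C| = 66+55+49-22-20-12+9 = 125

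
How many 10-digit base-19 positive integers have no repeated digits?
First digit: 18 choices (nonzero). Then descending: 18 × 18 × 17 × 16 × 15 × 14 × 13 × 12 × 11 × 10 = 317578060800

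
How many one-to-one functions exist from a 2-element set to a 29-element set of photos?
P(29,2) = 29!/(29-2)! = 812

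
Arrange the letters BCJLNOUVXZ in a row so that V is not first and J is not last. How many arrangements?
By inclusion-exclusion: 10! - 2×(10-1)! + (10-2)! = 3628800 - 725760 + 40320 = 2943360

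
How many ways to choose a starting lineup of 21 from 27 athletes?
C(27,21) = 27!/(21!×6!) = 296010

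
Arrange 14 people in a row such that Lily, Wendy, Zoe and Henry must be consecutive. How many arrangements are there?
Treat the 4 as one block: (14-4+1)! × 4! = 39916800 × 24 = 958003200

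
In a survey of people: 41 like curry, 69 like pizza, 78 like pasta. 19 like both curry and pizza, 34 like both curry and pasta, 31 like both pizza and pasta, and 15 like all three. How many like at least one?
|A∪B∪C| = 41+69+78-19-34-31+15 = 119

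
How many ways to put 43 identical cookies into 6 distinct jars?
C(43+6-1, 6-1) = C(48, 5) = 1712304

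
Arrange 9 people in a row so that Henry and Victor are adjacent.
Treat as block: (9-1)! × 2! = 40320 × 2 = 80640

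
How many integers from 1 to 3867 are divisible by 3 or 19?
⌊3867/3⌋ + ⌊3867/19⌋ - ⌊3867/57⌋ = 1289 + 203 - 67 = 1425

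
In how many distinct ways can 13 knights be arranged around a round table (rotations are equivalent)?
Circular: fix one position, arrange the rest. (13-1)! = 479001600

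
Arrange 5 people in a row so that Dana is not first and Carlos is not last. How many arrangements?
By inclusion-exclusion: 5! - 2×(5-1)! + (5-2)! = 120 - 48 + 6 = 78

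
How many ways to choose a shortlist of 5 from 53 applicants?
C(53,5) = 53!/(5!×48!) = 2869685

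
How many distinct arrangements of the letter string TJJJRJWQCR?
10! / (1! × 2! × 1! × 1! × 1! × 4!) = 75600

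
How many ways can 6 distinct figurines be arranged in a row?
6! = 720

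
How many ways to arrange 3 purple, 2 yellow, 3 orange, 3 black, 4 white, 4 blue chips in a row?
19! / (3! × 2! × 3! × 3! × 4! × 4!) = 488864376000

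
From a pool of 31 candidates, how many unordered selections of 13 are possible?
C(31,13) = 31!/(13!×18!) = 206253075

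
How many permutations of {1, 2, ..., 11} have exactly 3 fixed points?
Choose the 3 fixed points C(11,3) = 165, derange the rest: !8 = Σ_{j=0}^{8} (-1)^j·8!/j! = 40320 - 40320 + 20160 - 6720 + 1680 - 336 + 56 - 8 + 1 = 14833. Product = 165 × 14833 = 2447445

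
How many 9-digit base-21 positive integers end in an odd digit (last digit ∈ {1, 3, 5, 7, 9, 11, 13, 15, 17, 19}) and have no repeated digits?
Last∈{1,3,5,7,9,11,13,15,17,19}. Last=0: 0. Last nonzero: 10×19×P(19,7) = 48251548800. Total = 48251548800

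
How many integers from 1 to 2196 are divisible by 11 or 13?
⌊2196/11⌋ + ⌊2196/13⌋ - ⌊2196/143⌋ = 199 + 168 - 15 = 352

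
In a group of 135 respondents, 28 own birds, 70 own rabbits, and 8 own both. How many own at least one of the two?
|A∪B| = |A| + |B| - |A∩B| = 28 + 70 - 8 = 90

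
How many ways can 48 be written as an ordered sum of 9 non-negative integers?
C(48+9-1, 9-1) = C(56, 8) = 1420494075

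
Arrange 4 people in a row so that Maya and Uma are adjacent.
Treat as block: (4-1)! × 2! = 6 × 2 = 12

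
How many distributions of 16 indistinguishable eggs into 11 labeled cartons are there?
C(16+11-1, 11-1) = C(26, 10) = 5311735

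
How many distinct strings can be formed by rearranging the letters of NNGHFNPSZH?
10! / (2! × 1! × 1! × 3! × 1! × 1! × 1!) = 302400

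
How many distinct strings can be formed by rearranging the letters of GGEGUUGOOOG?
11! / (2! × 1! × 5! × 3!) = 27720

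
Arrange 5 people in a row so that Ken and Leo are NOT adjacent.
Total - adjacent = 5! - (5-1)!×2 = 120 - 48 = 72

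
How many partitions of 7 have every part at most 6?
Let r_j(i) = number of partitions of i into parts ≤ j, for i = 0..7. r_1(i) = 1 for all i; r_j(i) = r_{j-1}(i) + r_j(i-j). Rows j = 2..6: ≤2: 1 1 2 2 3 3 4 4; ≤3: 1 1 2 3 4 5 7 8; ≤4: 1 1 2 3 5 6 9 11; ≤5: 1 1 2 3 5 7 10 13; ≤6: 1 1 2 3 5 7 11 14. r_6(7) = 14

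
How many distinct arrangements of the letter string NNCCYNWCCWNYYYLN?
16! / (4! × 1! × 5! × 2! × 4!) = 151351200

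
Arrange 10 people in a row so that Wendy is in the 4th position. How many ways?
Fix one position: (10-1)! = 362880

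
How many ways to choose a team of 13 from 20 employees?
C(20,13) = 20!/(13!×7!) = 77520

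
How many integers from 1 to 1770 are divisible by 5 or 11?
⌊1770/5⌋ + ⌊1770/11⌋ - ⌊1770/55⌋ = 354 + 160 - 32 = 482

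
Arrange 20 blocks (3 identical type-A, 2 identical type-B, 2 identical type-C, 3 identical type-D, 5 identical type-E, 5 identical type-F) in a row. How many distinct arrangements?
20! / (3! × 2! × 2! × 3! × 5! × 5!) = 1173274502400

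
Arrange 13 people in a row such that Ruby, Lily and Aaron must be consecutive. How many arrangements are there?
Treat the 3 as one block: (13-3+1)! × 3! = 39916800 × 6 = 239500800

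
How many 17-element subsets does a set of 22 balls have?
C(22,17) = 22!/(17!×5!) = 26334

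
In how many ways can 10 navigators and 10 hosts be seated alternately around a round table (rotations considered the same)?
Fix one of the navigators: (10-1)! ways for the remaining navigators, × 10! ways for the hosts = 362880 × 3628800 = 1316818944000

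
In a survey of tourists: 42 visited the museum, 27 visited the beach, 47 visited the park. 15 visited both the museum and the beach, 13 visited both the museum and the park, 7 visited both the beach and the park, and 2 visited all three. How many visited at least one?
|A∪B∪C| = 42+27+47-15-13-7+2 = 83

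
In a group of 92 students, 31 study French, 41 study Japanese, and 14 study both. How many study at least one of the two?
|A∪B| = |A| + |B| - |A∩B| = 31 + 41 - 14 = 58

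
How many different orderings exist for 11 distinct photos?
11! = 39916800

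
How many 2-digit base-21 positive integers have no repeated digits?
First digit: 20 choices (nonzero). Then descending: 20 × 20 = 400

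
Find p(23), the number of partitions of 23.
Pentagonal recurrence p(n) = p(n-1) + p(n-2) - p(n-5) - p(n-7) + p(n-12) + p(n-15) - ... gives p(0..22) = 1, 1, 2, 3, 5, 7, 11, 15, 22, 30, 42, 56, 77, 101, 135, 176, 231, 297, 385, 490, 627, 792, 1002. p(23) = p(22) + p(21) - p(18) - p(16) + p(11) + p(8) - p(1) = 1002 + 792 - 385 - 231 + 56 + 22 - 1 = 1255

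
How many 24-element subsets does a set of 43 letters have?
C(43,24) = 43!/(24!×19!) = 800472431850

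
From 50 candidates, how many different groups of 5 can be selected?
C(50,5) = 50!/(5!×45!) = 2118760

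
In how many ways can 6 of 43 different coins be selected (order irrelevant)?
C(43,6) = 43!/(6!×37!) = 6096454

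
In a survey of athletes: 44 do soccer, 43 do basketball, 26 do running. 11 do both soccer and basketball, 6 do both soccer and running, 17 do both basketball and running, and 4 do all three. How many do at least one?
|A∪B∪C| = 44+43+26-11-6-17+4 = 83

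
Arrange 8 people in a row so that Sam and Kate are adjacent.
Treat as block: (8-1)! × 2! = 5040 × 2 = 10080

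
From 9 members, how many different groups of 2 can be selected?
C(9,2) = 9!/(2!×7!) = 36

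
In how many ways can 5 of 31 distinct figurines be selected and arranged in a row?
P(31,5) = 31!/(31-5)! = 20389320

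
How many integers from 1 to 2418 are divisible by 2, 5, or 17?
⌊2418/2⌋+⌊2418/5⌋+⌊2418/17⌋ - ⌊2418/10⌋-⌊2418/34⌋-⌊2418/85⌋ + ⌊2418/170⌋ = 1209+483+142 - 241-71-28 + 14 = 1508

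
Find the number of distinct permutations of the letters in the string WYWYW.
5! / (2! × 3!) = 10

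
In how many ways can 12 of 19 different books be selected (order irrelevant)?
C(19,12) = 19!/(12!×7!) = 50388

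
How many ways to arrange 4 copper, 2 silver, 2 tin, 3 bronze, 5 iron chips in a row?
16! / (4! × 2! × 2! × 3! × 5!) = 302702400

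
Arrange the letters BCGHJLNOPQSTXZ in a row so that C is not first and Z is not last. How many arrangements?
By inclusion-exclusion: 14! - 2×(14-1)! + (14-2)! = 87178291200 - 12454041600 + 479001600 = 75203251200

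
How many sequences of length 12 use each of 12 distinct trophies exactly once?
12! = 479001600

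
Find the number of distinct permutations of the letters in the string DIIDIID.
7! / (4! × 3!) = 35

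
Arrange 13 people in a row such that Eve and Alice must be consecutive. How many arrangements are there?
Treat the 2 as one block: (13-2+1)! × 2! = 479001600 × 2 = 958003200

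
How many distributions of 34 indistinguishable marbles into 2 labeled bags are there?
C(34+2-1, 2-1) = C(35, 1) = 35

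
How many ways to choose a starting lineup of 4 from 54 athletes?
C(54,4) = 54!/(4!×50!) = 316251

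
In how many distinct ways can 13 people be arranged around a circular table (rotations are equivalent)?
Circular: fix one position, arrange the rest. (13-1)! = 479001600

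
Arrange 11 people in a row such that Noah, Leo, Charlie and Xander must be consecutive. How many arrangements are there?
Treat the 4 as one block: (11-4+1)! × 4! = 40320 × 24 = 967680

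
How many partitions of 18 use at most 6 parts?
By conjugation, equals partitions of 18 into parts ≤ 6. Let r_j(i) = number of partitions of i into parts ≤ j, for i = 0..18. r_1(i) = 1 for all i; r_j(i) = r_{j-1}(i) + r_j(i-j). Rows j = 2..6: ≤2: 1 1 2 2 3 3 4 4 5 5 6 6 7 7 8 8 9 9 10; ≤3: 1 1 2 3 4 5 7 8 10 12 14 16 19 21 24 27 30 33 37; ≤4: 1 1 2 3 5 6 9 11 15 18 23 27 34 39 47 54 64 72 84; ≤5: 1 1 2 3 5 7 10 13 18 23 30 37 47 57 70 84 101 119 141; ≤6: 1 1 2 3 5 7 11 14 20 26 35 44 58 71 90 110 136 163 199. r_6(18) = 199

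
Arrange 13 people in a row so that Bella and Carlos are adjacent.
Treat as block: (13-1)! × 2! = 479001600 × 2 = 958003200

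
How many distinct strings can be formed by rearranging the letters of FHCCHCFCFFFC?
12! / (5! × 2! × 5!) = 16632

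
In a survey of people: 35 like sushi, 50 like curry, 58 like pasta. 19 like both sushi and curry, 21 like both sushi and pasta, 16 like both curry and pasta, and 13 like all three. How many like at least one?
|A∪B∪C| = 35+50+58-19-21-16+13 = 100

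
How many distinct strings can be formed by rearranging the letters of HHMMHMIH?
8! / (1! × 3! × 4!) = 280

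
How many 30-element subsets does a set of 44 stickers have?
C(44,30) = 44!/(30!×14!) = 114955808528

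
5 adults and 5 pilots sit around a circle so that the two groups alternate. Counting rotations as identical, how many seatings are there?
Fix one of the adults: (5-1)! ways for the remaining adults, × 5! ways for the pilots = 24 × 120 = 2880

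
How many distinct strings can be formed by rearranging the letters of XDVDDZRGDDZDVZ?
14! / (1! × 1! × 3! × 6! × 1! × 2!) = 10090080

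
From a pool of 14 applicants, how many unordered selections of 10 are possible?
C(14,10) = 14!/(10!×4!) = 1001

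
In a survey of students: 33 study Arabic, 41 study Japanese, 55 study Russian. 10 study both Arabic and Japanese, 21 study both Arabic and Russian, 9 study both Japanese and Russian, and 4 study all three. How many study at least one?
|A∪B∪C| = 33+41+55-10-21-9+4 = 93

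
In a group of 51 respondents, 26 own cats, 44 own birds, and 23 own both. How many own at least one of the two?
|A∪B| = |A| + |B| - |A∩B| = 26 + 44 - 23 = 47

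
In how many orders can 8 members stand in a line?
8! = 40320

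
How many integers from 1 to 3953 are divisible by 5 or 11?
⌊3953/5⌋ + ⌊3953/11⌋ - ⌊3953/55⌋ = 790 + 359 - 71 = 1078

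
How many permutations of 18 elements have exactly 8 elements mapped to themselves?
Choose the 8 fixed points C(18,8) = 43758, derange the rest: !10 = Σ_{j=0}^{10} (-1)^j·10!/j! = 3628800 - 3628800 + 1814400 - 604800 + 151200 - 30240 + 5040 - 720 + 90 - 10 + 1 = 1334961. Product = 43758 × 1334961 = 58415223438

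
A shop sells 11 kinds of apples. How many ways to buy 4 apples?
C(4+11-1, 11-1) = C(14, 10) = 1001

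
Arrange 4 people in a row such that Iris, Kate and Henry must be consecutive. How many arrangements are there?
Treat the 3 as one block: (4-3+1)! × 3! = 2 × 6 = 12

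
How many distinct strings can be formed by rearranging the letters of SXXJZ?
5! / (1! × 2! × 1! × 1!) = 60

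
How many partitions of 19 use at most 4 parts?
By conjugation, equals partitions of 19 into parts ≤ 4. Let r_j(i) = number of partitions of i into parts ≤ j, for i = 0..19. r_1(i) = 1 for all i; r_j(i) = r_{j-1}(i) + r_j(i-j). Rows j = 2..4: ≤2: 1 1 2 2 3 3 4 4 5 5 6 6 7 7 8 8 9 9 10 10; ≤3: 1 1 2 3 4 5 7 8 10 12 14 16 19 21 24 27 30 33 37 40; ≤4: 1 1 2 3 5 6 9 11 15 18 23 27 34 39 47 54 64 72 84 94. r_4(19) = 94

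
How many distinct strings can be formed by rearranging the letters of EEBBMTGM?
8! / (2! × 2! × 2! × 1! × 1!) = 5040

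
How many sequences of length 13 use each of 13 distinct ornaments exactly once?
13! = 6227020800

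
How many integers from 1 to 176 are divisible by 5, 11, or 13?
⌊176/5⌋+⌊176/11⌋+⌊176/13⌋ - ⌊176/55⌋-⌊176/65⌋-⌊176/143⌋ + ⌊176/715⌋ = 35+16+13 - 3-2-1 + 0 = 58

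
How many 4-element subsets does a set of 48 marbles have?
C(48,4) = 48!/(4!×44!) = 194580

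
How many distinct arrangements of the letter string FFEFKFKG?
8! / (1! × 1! × 2! × 4!) = 840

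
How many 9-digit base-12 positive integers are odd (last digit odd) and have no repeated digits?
Last∈{1,3,5,7,9,11}. Last=0: 0. Last nonzero: 6×10×P(10,7) = 36288000. Total = 36288000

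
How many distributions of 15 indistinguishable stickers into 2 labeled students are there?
C(15+2-1, 2-1) = C(16, 1) = 16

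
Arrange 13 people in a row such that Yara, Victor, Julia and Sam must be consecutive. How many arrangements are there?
Treat the 4 as one block: (13-4+1)! × 4! = 3628800 × 24 = 87091200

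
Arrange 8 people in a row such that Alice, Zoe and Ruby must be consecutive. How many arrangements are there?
Treat the 3 as one block: (8-3+1)! × 3! = 720 × 6 = 4320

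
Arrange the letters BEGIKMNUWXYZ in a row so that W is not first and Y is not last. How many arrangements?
By inclusion-exclusion: 12! - 2×(12-1)! + (12-2)! = 479001600 - 79833600 + 3628800 = 402796800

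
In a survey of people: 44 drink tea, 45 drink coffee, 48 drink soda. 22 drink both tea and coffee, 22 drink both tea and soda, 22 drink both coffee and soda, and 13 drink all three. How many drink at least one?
|A∪B∪C| = 44+45+48-22-22-22+13 = 84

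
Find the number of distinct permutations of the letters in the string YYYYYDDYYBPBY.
13! / (2! × 1! × 8! × 2!) = 38610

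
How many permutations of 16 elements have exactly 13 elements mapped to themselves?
Choose the 13 fixed points C(16,13) = 560, derange the rest: !3 = Σ_{j=0}^{3} (-1)^j·3!/j! = 6 - 6 + 3 - 1 = 2. Product = 560 × 2 = 1120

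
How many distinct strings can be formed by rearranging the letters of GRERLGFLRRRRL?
13! / (1! × 1! × 3! × 6! × 2!) = 720720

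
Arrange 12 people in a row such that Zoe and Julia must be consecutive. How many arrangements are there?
Treat the 2 as one block: (12-2+1)! × 2! = 39916800 × 2 = 79833600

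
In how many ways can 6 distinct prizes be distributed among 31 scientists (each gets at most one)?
P(31,6) = 31!/(31-6)! = 530122320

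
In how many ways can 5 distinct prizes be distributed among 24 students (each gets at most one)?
P(24,5) = 24!/(24-5)! = 5100480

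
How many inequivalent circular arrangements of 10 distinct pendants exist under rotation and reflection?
(10-1)!/2 = 362880/2 = 181440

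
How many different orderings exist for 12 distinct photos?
12! = 479001600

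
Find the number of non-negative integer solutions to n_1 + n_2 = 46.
C(46+2-1, 2-1) = C(47, 1) = 47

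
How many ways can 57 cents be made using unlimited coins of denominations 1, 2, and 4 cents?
Coefficient of x^57 in 1/(1-x^1) · 1/(1-x^2) · 1/(1-x^4). Case on j = number of 4-cent coins (j = 0..14); remainder r = 57 - 4j is made from {1,2} in ⌊r/2⌋+1 ways. r = 57, 53, 49, 45, 41, 37, 33, 29, 25, 21, 17, 13, 9, 5, 1 → 29 + 27 + 25 + 23 + 21 + 19 + 17 + 15 + 13 + 11 + 9 + 7 + 5 + 3 + 1 = 225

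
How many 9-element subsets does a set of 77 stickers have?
C(77,9) = 77!/(9!×68!) = 161322559475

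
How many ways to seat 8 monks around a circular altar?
Circular: fix one position, arrange the rest. (8-1)! = 5040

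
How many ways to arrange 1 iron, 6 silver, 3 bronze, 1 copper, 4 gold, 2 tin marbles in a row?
17! / (1! × 6! × 3! × 1! × 4! × 2!) = 1715313600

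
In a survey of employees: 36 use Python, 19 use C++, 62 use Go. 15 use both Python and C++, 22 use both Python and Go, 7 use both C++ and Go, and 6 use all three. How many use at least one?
|A∪B∪C| = 36+19+62-15-22-7+6 = 79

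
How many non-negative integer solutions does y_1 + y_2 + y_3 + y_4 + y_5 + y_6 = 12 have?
C(12+6-1, 6-1) = C(17, 5) = 6188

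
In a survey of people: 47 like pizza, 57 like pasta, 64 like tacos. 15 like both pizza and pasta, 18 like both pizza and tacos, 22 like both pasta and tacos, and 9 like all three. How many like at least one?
|A∪B∪C| = 47+57+64-15-18-22+9 = 122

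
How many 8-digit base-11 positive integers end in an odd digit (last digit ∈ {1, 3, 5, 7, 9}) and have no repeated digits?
Last∈{1,3,5,7,9}. Last=0: 0. Last nonzero: 5×9×P(9,6) = 2721600. Total = 2721600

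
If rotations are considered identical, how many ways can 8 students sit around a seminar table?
Circular: fix one position, arrange the rest. (8-1)! = 5040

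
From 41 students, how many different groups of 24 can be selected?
C(41,24) = 41!/(24!×17!) = 151584480450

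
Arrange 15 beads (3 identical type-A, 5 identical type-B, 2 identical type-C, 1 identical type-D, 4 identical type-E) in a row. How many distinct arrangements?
15! / (3! × 5! × 2! × 1! × 4!) = 37837800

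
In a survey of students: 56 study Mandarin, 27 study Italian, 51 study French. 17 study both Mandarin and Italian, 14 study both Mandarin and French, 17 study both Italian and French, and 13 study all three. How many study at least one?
|A∪B∪C| = 56+27+51-17-14-17+13 = 99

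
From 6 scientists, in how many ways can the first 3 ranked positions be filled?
P(6,3) = 6!/(6-3)! = 120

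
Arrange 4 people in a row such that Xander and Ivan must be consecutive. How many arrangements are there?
Treat the 2 as one block: (4-2+1)! × 2! = 6 × 2 = 12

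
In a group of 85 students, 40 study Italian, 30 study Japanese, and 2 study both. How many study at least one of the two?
|A∪B| = |A| + |B| - |A∩B| = 40 + 30 - 2 = 68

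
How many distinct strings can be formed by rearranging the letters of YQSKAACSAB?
10! / (2! × 1! × 1! × 3! × 1! × 1! × 1!) = 302400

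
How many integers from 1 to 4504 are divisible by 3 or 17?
⌊4504/3⌋ + ⌊4504/17⌋ - ⌊4504/51⌋ = 1501 + 264 - 88 = 1677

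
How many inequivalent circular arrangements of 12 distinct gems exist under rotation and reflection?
(12-1)!/2 = 39916800/2 = 19958400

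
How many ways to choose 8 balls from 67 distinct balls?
C(67,8) = 67!/(8!×59!) = 6522361560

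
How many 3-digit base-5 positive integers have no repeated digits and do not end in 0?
Last digit: 4 nonzero choices. First digit: 3 (nonzero, ≠last). Middle 1: P(3,1) = 3. Total = 36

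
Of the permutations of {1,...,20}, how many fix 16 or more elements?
Exactly j fixed points: C(20,j)·!(20-j); sum over j ≥ 16 (derangement numbers via !m = (m-1)·(!(m-1) + !(m-2)): !0..!4 = 1, 0, 1, 2, 9). Σ_{j=16}^{20} C(20,j)·!(20-j) = C(20,16)·!4 + C(20,17)·!3 + C(20,18)·!2 + C(20,19)·!1 + C(20,20)·!0 = 4845·9 + 1140·2 + 190·1 + 20·0 + 1·1 = 46076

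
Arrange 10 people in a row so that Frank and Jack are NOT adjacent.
Total - adjacent = 10! - (10-1)!×2 = 3628800 - 725760 = 2903040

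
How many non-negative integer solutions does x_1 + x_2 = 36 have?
C(36+2-1, 2-1) = C(37, 1) = 37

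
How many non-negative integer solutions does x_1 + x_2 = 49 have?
C(49+2-1, 2-1) = C(50, 1) = 50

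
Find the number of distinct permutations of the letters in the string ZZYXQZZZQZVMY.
13! / (1! × 2! × 1! × 1! × 2! × 6!) = 2162160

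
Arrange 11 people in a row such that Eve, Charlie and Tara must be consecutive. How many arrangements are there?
Treat the 3 as one block: (11-3+1)! × 3! = 362880 × 6 = 2177280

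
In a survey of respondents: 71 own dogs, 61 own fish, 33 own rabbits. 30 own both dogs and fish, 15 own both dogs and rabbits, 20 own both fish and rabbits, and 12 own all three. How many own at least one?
|A∪B∪C| = 71+61+33-30-15-20+12 = 112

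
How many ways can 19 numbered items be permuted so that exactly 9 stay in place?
Choose the 9 fixed points C(19,9) = 92378, derange the rest: !10 = Σ_{j=0}^{10} (-1)^j·10!/j! = 3628800 - 3628800 + 1814400 - 604800 + 151200 - 30240 + 5040 - 720 + 90 - 10 + 1 = 1334961. Product = 92378 × 1334961 = 123321027258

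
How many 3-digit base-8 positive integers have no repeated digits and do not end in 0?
Last digit: 7 nonzero choices. First digit: 6 (nonzero, ≠last). Middle 1: P(6,1) = 6. Total = 252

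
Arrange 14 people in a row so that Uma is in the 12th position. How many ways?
Fix one position: (14-1)! = 6227020800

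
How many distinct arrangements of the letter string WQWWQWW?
7! / (5! × 2!) = 21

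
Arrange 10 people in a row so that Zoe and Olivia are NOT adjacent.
Total - adjacent = 10! - (10-1)!×2 = 3628800 - 725760 = 2903040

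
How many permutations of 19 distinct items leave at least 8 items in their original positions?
Exactly j fixed points: C(19,j)·!(19-j); sum over j ≥ 8 (derangement numbers via !m = (m-1)·(!(m-1) + !(m-2)): !0..!11 = 1, 0, 1, 2, 9, 44, 265, 1854, 14833, 133496, 1334961, 14684570). Σ_{j=8}^{19} C(19,j)·!(19-j) = C(19,8)·!11 + C(19,9)·!10 + C(19,10)·!9 + C(19,11)·!8 + C(19,12)·!7 + C(19,13)·!6 + C(19,14)·!5 + C(19,15)·!4 + C(19,16)·!3 + C(19,17)·!2 + C(19,18)·!1 + C(19,19)·!0 = 75582·14684570 + 92378·1334961 + 92378·133496 + 75582·14833 + 50388·1854 + 27132·265 + 11628·44 + 3876·9 + 969·2 + 171·1 + 19·0 + 1·1 = 1246764556250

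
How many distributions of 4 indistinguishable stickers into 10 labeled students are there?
C(4+10-1, 10-1) = C(13, 9) = 715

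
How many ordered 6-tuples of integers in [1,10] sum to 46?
Coefficient of x^46 in (x + x² + ... + x^10)^6. By inclusion-exclusion on dice exceeding 10: Σ_j (-1)^j C(6,j)·C(46-1-10j, 5) = C(6,0)·C(45,5) - C(6,1)·C(35,5) + C(6,2)·C(25,5) - C(6,3)·C(15,5) + C(6,4)·C(5,5) = 1·1221759 - 6·324632 + 15·53130 - 20·3003 + 15·1 = 10872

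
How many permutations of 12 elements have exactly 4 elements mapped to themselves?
Choose the 4 fixed points C(12,4) = 495, derange the rest: !8 = Σ_{j=0}^{8} (-1)^j·8!/j! = 40320 - 40320 + 20160 - 6720 + 1680 - 336 + 56 - 8 + 1 = 14833. Product = 495 × 14833 = 7342335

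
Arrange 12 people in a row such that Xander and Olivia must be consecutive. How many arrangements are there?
Treat the 2 as one block: (12-2+1)! × 2! = 39916800 × 2 = 79833600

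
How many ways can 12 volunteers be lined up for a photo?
12! = 479001600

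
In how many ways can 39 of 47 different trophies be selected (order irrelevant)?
C(47,39) = 47!/(39!×8!) = 314457495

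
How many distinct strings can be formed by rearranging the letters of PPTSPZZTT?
9! / (2! × 1! × 3! × 3!) = 5040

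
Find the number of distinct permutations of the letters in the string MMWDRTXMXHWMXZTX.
16! / (4! × 1! × 2! × 1! × 1! × 1! × 4! × 2!) = 9081072000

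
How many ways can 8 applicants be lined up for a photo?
8! = 40320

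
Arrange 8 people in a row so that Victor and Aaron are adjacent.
Treat as block: (8-1)! × 2! = 5040 × 2 = 10080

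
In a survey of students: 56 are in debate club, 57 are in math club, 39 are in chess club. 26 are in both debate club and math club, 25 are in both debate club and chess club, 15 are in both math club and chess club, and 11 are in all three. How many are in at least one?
|A∪B∪C| = 56+57+39-26-25-15+11 = 97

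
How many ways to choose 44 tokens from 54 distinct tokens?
C(54,44) = 54!/(44!×10!) = 23930713170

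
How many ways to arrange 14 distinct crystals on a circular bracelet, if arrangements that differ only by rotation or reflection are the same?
(14-1)!/2 = 6227020800/2 = 3113510400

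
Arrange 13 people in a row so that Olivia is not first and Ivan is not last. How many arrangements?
By inclusion-exclusion: 13! - 2×(13-1)! + (13-2)! = 6227020800 - 958003200 + 39916800 = 5308934400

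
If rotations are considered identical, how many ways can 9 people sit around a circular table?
Circular: fix one position, arrange the rest. (9-1)! = 40320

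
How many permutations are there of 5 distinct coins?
5! = 120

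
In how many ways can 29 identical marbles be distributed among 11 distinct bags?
C(29+11-1, 11-1) = C(39, 10) = 635745396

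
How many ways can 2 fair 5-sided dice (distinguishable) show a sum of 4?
Coefficient of x^4 in (x + x² + ... + x^5)^2. By inclusion-exclusion on dice exceeding 5: Σ_j (-1)^j C(2,j)·C(4-1-5j, 1) = C(2,0)·C(3,1) = 1·3 = 3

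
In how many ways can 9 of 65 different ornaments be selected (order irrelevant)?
C(65,9) = 65!/(9!×56!) = 31966749880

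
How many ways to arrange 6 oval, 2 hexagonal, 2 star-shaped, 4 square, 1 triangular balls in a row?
15! / (6! × 2! × 2! × 4! × 1!) = 18918900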